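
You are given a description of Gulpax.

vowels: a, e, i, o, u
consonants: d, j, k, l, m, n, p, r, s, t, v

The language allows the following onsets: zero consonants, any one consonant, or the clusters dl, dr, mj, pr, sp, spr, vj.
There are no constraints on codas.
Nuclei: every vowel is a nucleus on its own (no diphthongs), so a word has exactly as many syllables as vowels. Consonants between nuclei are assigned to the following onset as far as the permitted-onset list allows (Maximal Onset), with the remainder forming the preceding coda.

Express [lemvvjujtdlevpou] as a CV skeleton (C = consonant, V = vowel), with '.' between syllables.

CVCC.CCVCC.CCVC.CV.V

Nuclei (vowels): e, u, e, o, u → 5 syllables.
V1 /e/ – V2 /u/: /mvvj/ splits as /mv/ + /vj/ (/vj/ is the longest suffix that is a licit onset).
V2 /u/ – V3 /e/: /jtdl/ splits as /jt/ + /dl/ (/dl/ is the longest suffix that is a licit onset).
V3 /e/ – V4 /o/: /vp/; trying suffixes from longest down, /p/ is the first permitted one, so coda /v/ | onset /p/.
V4 /o/ – V5 /u/: hiatus — the boundary sits between the two vowels.
Result: lemv.vjujt.dlev.po.u.
Mapping each syllable to C/V: /lemv/ → CVCC, /vjujt/ → CCVCC, /dlev/ → CCVC, /po/ → CV, /u/ → V.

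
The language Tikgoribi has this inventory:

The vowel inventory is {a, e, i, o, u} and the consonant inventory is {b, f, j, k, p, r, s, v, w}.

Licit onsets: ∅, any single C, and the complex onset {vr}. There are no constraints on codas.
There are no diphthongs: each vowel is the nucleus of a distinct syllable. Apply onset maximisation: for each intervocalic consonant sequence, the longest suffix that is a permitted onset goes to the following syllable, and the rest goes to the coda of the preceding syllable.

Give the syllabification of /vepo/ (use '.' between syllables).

Vowels present: e, o; each is a nucleus, giving 2 syllables.
V1 /e/ – V2 /o/: just /p/ — single C goes to the following onset.

ve.po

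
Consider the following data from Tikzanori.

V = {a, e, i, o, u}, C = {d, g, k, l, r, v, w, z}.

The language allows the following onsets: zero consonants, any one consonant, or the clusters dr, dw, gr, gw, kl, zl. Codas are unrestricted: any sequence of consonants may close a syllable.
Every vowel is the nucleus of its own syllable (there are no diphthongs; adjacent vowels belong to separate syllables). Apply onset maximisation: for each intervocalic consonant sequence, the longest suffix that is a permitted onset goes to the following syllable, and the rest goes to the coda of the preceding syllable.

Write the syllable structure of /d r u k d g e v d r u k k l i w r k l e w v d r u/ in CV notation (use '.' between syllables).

CCVCC.CVC.CCVC.CCVCC.CCVCC.CCV

Nuclei (vowels): u, e, u, i, e, u → 6 syllables.
Between /u/ (V1) and /e/ (V2): /kdg/; trying suffixes from longest down, /g/ is the first permitted one, so coda /kd/ | onset /g/.
Between /e/ (V2) and /u/ (V3): /vdr/ splits as /v/ + /dr/ (/dr/ is the longest suffix that is a licit onset).
Between /u/ (V3) and /i/ (V4): /kkl/; trying suffixes from longest down, /kl/ is the first permitted one, so coda /k/ | onset /kl/.
Between /i/ (V4) and /e/ (V5): /wrkl/ — longest licit onset from the right is /kl/, leaving /wr/ as coda.
Between /e/ (V5) and /u/ (V6): /wvdr/ splits as /wv/ + /dr/ (/dr/ is the longest suffix that is a licit onset).
Result: drukd.gev.druk.kliwr.klewv.dru.
Mapping each syllable to C/V: /drukd/ → CCVCC, /gev/ → CVC, /druk/ → CCVC, /kliwr/ → CCVCC, /klewv/ → CCVCC, /dru/ → CCV.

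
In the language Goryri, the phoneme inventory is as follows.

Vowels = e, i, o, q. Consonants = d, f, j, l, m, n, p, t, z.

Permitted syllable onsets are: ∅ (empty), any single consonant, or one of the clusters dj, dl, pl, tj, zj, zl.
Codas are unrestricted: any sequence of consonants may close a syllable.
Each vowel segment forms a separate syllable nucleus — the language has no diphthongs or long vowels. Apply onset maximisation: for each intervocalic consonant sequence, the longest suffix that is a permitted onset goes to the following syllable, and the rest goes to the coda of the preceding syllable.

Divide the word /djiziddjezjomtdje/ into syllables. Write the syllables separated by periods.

Nuclei (vowels): i, i, e, o, e → 5 syllables.
σ1/σ2 boundary: /z/ is a single consonant, so it becomes the next onset.
σ2/σ3 boundary: /ddj/ — longest licit onset from the right is /dj/, leaving /d/ as coda.
σ3/σ4 boundary: /zj/ is a licit onset in full, so it all attaches to the next syllable.
σ4/σ5 boundary: /mtdj/ splits as /mt/ + /dj/ (/dj/ is the longest suffix that is a licit onset).

dji.zid.dje.zjomt.dje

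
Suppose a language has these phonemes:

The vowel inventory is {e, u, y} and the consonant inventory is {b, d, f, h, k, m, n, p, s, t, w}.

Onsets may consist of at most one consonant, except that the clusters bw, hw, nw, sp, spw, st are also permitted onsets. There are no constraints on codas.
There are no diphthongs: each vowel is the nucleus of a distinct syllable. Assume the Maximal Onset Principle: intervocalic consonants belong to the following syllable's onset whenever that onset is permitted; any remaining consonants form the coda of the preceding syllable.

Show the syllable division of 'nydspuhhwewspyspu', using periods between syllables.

nyd.spuh.hwew.spy.spu

Vowels present: y, u, e, y, u; each is a nucleus, giving 5 syllables.
V1 /y/ – V2 /u/: cluster /dsp/ — the longest permitted-onset suffix is /sp/; onset = /sp/, preceding coda = /d/.
V2 /u/ – V3 /e/: /hhw/ — longest licit onset from the right is /hw/, leaving /h/ as coda.
V3 /e/ – V4 /y/: cluster /wsp/ — the longest permitted-onset suffix is /sp/; onset = /sp/, preceding coda = /w/.
V4 /y/ – V5 /u/: cluster /sp/ — /sp/ is itself a permitted onset, so the whole cluster goes right; preceding coda = ∅.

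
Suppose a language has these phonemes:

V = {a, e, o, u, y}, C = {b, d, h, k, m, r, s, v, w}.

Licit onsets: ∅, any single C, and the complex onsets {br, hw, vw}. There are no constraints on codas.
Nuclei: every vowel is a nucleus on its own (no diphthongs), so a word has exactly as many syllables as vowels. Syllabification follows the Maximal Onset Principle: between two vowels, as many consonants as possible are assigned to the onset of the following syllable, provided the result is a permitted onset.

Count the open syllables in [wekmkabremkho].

Vowels present: e, a, e, o; each is a nucleus, giving 4 syllables.
σ1/σ2 boundary: cluster /kmk/ — the longest permitted-onset suffix is /k/; onset = /k/, preceding coda = /km/.
σ2/σ3 boundary: /br/ is a licit onset in full, so it all attaches to the next syllable.
σ3/σ4 boundary: /mkh/; trying suffixes from longest down, /h/ is the first permitted one, so coda /mk/ | onset /h/.
So the parse is wekm.ka.bremk.ho.
Classifying each syllable: /wekm/ (closed), /ka/ (open), /bremk/ (closed), /ho/ (open).
Open syllables: 2.

2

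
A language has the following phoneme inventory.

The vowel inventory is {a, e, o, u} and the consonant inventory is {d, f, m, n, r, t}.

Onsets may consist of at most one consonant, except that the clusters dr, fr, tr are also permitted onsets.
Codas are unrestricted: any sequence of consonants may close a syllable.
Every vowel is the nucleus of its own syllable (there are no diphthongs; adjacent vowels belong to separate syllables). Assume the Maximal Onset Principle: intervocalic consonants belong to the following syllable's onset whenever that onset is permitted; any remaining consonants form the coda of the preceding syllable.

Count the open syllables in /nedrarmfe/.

Vowels present: e, a, e; each is a nucleus, giving 3 syllables.
Between /e/ (V1) and /a/ (V2): /dr/ is a licit onset in full, so it all attaches to the next syllable.
Between /a/ (V2) and /e/ (V3): /rmf/ — longest licit onset from the right is /f/, leaving /rm/ as coda.
So the parse is ne.drarm.fe.
Classifying each syllable: /ne/ (open), /drarm/ (closed), /fe/ (open).
Open syllables: 2.

2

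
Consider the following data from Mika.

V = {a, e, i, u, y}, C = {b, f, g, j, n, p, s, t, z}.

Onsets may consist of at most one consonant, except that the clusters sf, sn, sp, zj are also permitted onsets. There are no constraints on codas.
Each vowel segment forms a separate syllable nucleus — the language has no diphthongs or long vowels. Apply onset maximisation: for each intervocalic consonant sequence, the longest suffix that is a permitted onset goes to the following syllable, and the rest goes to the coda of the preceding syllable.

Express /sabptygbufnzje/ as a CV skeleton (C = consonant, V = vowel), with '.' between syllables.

The vowels are a, y, u, e — 4 nuclei, so 4 syllables.
/a…y/ gap (V1→V2): /bpt/ — longest licit onset from the right is /t/, leaving /bp/ as coda.
/y…u/ gap (V2→V3): /gb/ splits as /g/ + /b/ (/b/ is the longest suffix that is a licit onset).
/u…e/ gap (V3→V4): /fnzj/ splits as /fn/ + /zj/ (/zj/ is the longest suffix that is a licit onset).
Result: sabp.tyg.bufn.zje.
Mapping each syllable to C/V: /sabp/ → CVCC, /tyg/ → CVC, /bufn/ → CVCC, /zje/ → CCV.

CVCC.CVC.CVCC.CCV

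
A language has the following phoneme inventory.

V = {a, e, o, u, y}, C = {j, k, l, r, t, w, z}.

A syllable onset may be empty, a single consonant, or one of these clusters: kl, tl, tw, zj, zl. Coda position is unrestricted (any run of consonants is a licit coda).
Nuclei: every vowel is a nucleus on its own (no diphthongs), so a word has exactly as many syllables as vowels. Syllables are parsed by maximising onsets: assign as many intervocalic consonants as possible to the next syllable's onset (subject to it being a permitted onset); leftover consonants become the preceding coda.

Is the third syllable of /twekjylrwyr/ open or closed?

Nuclei (vowels): e, y, y → 3 syllables.
σ1/σ2 boundary: cluster /kj/ — the longest permitted-onset suffix is /j/; onset = /j/, preceding coda = /k/.
σ2/σ3 boundary: /lrw/ — longest licit onset from the right is /w/, leaving /lr/ as coda.
Result: twek.jylr.wyr.
Syllable 3 is /wyr/ with coda /r/, so it is closed.

closed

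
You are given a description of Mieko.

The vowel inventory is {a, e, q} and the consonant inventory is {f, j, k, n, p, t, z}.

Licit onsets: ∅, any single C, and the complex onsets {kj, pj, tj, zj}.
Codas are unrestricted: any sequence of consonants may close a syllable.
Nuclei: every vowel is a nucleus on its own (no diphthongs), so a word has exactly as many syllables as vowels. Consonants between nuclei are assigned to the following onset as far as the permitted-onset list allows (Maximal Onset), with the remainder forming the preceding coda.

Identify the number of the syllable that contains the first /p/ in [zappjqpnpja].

1

Vowels present: a, q, a; each is a nucleus, giving 3 syllables.
Between /a/ (V1) and /q/ (V2): /ppj/; trying suffixes from longest down, /pj/ is the first permitted one, so coda /p/ | onset /pj/.
Between /q/ (V2) and /a/ (V3): cluster /pnpj/ — the longest permitted-onset suffix is /pj/; onset = /pj/, preceding coda = /pn/.
Putting it together: zap.pjqpn.pja.
The first /p/ is in the coda of syllable 1 (/zap/).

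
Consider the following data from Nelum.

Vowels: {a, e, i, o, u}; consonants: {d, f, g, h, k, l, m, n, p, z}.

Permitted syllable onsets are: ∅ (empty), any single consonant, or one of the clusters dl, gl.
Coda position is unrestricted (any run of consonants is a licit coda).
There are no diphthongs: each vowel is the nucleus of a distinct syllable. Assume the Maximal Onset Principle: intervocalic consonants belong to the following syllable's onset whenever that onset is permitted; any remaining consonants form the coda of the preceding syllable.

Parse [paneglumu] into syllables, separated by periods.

Nuclei (vowels): a, e, u, u → 4 syllables.
/a…e/ gap (V1→V2): /n/ is a single consonant, so it becomes the next onset.
/e…u/ gap (V2→V3): /gl/ — entire cluster is a permitted onset → onset /gl/, coda ∅.
/u…u/ gap (V3→V4): just /m/ — single C goes to the following onset.

pa.ne.glu.mu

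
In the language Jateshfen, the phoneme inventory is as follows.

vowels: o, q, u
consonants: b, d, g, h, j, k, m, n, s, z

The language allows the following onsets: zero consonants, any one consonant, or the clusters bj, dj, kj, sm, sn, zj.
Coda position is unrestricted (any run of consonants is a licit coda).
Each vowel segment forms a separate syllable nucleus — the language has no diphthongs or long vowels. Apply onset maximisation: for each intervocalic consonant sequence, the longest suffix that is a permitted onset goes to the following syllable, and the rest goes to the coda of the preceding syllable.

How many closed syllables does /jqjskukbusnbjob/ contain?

Nuclei (vowels): q, u, u, o → 4 syllables.
σ1/σ2 boundary: /jsk/; trying suffixes from longest down, /k/ is the first permitted one, so coda /js/ | onset /k/.
σ2/σ3 boundary: /kb/ splits as /k/ + /b/ (/b/ is the longest suffix that is a licit onset).
σ3/σ4 boundary: /snbj/ splits as /sn/ + /bj/ (/bj/ is the longest suffix that is a licit onset).
Putting it together: jqjs.kuk.busn.bjob.
Classifying each syllable: /jqjs/ (closed), /kuk/ (closed), /busn/ (closed), /bjob/ (closed).
Closed syllables: 4.

4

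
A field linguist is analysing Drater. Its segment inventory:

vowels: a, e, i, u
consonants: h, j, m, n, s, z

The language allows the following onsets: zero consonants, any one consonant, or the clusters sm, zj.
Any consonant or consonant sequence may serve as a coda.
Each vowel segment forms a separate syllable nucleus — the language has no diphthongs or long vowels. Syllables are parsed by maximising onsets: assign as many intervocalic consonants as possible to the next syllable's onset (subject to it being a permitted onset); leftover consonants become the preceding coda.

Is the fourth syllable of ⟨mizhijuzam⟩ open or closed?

Nuclei (vowels): i, i, u, a → 4 syllables.
σ1/σ2 boundary: /zh/; trying suffixes from longest down, /h/ is the first permitted one, so coda /z/ | onset /h/.
σ2/σ3 boundary: just /j/ — single C goes to the following onset.
σ3/σ4 boundary: /z/ is a single consonant, so it becomes the next onset.
Syllabification: miz.hi.ju.zam.
Syllable 4 is /zam/ with coda /m/, so it is closed.

closed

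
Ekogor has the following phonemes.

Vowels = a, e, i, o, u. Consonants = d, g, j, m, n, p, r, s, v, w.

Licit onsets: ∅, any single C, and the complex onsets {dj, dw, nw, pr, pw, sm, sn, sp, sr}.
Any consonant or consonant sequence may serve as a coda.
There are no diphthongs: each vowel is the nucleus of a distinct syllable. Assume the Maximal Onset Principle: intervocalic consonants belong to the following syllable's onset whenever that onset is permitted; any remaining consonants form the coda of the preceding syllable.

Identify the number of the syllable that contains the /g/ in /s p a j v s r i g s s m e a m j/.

2

Nuclei (vowels): a, i, e, a → 4 syllables.
V1 /a/ – V2 /i/: cluster /jvsr/ — the longest permitted-onset suffix is /sr/; onset = /sr/, preceding coda = /jv/.
V2 /i/ – V3 /e/: /gssm/; trying suffixes from longest down, /sm/ is the first permitted one, so coda /gs/ | onset /sm/.
V3 /e/ – V4 /a/: hiatus — the boundary sits between the two vowels.
So the parse is spajv.srigs.sme.amj.
The /g/ is in the coda of syllable 2 (/srigs/).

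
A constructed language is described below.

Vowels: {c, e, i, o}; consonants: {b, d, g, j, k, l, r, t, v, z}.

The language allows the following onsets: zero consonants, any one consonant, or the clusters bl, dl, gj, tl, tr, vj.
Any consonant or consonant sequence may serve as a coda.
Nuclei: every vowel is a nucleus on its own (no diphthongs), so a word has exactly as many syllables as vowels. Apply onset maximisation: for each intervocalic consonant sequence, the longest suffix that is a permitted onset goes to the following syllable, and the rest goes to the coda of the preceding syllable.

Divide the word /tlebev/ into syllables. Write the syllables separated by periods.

tle.bev

The vowels are e, e — 2 nuclei, so 2 syllables.
V1 /e/ – V2 /e/: /b/ is a single consonant, so it becomes the next onset.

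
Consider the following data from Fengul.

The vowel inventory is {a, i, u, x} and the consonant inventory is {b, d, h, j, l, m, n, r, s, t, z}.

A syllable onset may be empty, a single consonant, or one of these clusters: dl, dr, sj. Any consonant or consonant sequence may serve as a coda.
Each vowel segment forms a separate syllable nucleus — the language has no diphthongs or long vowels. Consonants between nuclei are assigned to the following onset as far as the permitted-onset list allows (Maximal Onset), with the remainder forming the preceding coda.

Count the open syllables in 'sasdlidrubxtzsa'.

Nuclei (vowels): a, i, u, x, a → 5 syllables.
V1 /a/ – V2 /i/: cluster /sdl/ — the longest permitted-onset suffix is /dl/; onset = /dl/, preceding coda = /s/.
V2 /i/ – V3 /u/: /dr/ — entire cluster is a permitted onset → onset /dr/, coda ∅.
V3 /u/ – V4 /x/: /b/ → onset of the next syllable (single consonants are always licit onsets).
V4 /x/ – V5 /a/: /tzs/ splits as /tz/ + /s/ (/s/ is the longest suffix that is a licit onset).
Result: sas.dli.dru.bxtz.sa.
Classifying each syllable: /sas/ (closed), /dli/ (open), /dru/ (open), /bxtz/ (closed), /sa/ (open).
Open syllables: 3.

3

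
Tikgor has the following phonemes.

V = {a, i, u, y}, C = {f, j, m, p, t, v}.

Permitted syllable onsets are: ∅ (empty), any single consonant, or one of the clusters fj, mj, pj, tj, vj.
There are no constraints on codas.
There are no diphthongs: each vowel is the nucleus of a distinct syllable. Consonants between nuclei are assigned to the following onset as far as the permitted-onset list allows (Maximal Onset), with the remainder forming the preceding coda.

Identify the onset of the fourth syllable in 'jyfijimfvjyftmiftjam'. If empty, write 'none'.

Nuclei (vowels): y, i, i, y, i, a → 6 syllables.
σ1/σ2 boundary: just /f/ — single C goes to the following onset.
σ2/σ3 boundary: /j/ is a single consonant, so it becomes the next onset.
σ3/σ4 boundary: cluster /mfvj/ — the longest permitted-onset suffix is /vj/; onset = /vj/, preceding coda = /mf/.
σ4/σ5 boundary: /ftm/; trying suffixes from longest down, /m/ is the first permitted one, so coda /ft/ | onset /m/.
σ5/σ6 boundary: /ftj/ splits as /f/ + /tj/ (/tj/ is the longest suffix that is a licit onset).
Result: jy.fi.jimf.vjyft.mif.tjam.
Syllable 4 is /vjyft/: onset /vj/, nucleus /y/, coda /ft/.

vj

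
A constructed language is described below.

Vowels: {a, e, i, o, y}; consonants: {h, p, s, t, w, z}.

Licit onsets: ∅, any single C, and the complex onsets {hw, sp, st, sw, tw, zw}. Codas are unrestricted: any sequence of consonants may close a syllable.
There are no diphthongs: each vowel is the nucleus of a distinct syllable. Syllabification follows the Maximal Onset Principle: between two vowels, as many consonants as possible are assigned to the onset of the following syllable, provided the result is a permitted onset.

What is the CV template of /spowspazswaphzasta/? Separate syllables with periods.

Nuclei (vowels): o, a, a, a, a → 5 syllables.
/o…a/ gap (V1→V2): /wsp/; trying suffixes from longest down, /sp/ is the first permitted one, so coda /w/ | onset /sp/.
/a…a/ gap (V2→V3): cluster /zsw/ — the longest permitted-onset suffix is /sw/; onset = /sw/, preceding coda = /z/.
/a…a/ gap (V3→V4): /phz/ splits as /ph/ + /z/ (/z/ is the longest suffix that is a licit onset).
/a…a/ gap (V4→V5): cluster /st/ — /st/ is itself a permitted onset, so the whole cluster goes right; preceding coda = ∅.
Putting it together: spow.spaz.swaph.za.sta.
Mapping each syllable to C/V: /spow/ → CCVC, /spaz/ → CCVC, /swaph/ → CCVCC, /za/ → CV, /sta/ → CCV.

CCVC.CCVC.CCVCC.CV.CCV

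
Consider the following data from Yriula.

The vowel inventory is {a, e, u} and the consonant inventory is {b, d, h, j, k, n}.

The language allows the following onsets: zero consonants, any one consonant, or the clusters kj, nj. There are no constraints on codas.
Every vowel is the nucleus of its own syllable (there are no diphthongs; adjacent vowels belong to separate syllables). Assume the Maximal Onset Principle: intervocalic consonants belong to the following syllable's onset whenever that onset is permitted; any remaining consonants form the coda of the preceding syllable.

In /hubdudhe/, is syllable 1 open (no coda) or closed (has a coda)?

Nuclei (vowels): u, u, e → 3 syllables.
σ1/σ2 boundary: /bd/ — longest licit onset from the right is /d/, leaving /b/ as coda.
σ2/σ3 boundary: cluster /dh/ — the longest permitted-onset suffix is /h/; onset = /h/, preceding coda = /d/.
Syllabification: hub.dud.he.
Syllable 1 is /hub/ with coda /b/, so it is closed.

closed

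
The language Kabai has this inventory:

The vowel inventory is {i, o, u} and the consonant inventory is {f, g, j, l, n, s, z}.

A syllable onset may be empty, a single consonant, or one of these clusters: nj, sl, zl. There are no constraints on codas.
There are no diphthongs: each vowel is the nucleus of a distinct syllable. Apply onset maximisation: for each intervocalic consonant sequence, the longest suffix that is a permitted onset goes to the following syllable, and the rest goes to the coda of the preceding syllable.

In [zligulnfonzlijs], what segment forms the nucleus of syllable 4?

Nuclei (vowels): i, u, o, i → 4 syllables.
The fourth nucleus (vowel 4 from the left) is /i/.

i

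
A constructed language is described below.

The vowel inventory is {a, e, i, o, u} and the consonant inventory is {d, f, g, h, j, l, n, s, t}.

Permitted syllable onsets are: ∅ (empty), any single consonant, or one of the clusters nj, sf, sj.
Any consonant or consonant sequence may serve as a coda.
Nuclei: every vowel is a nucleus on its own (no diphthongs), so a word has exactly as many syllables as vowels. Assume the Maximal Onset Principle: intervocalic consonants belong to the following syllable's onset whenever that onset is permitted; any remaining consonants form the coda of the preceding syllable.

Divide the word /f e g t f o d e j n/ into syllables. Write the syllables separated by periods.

fegt.fo.dejn

The vowels are e, o, e — 3 nuclei, so 3 syllables.
Between /e/ (V1) and /o/ (V2): /gtf/; trying suffixes from longest down, /f/ is the first permitted one, so coda /gt/ | onset /f/.
Between /o/ (V2) and /e/ (V3): /d/ is a single consonant, so it becomes the next onset.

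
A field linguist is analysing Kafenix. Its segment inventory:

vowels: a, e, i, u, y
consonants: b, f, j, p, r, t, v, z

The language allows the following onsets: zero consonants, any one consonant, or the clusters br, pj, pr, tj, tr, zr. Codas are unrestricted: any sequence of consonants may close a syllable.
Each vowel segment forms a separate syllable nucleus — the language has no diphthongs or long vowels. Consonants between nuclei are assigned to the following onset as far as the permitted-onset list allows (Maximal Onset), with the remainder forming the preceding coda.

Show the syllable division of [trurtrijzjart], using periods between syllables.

trur.trijz.jart

The vowels are u, i, a — 3 nuclei, so 3 syllables.
/u…i/ gap (V1→V2): /rtr/ — longest licit onset from the right is /tr/, leaving /r/ as coda.
/i…a/ gap (V2→V3): cluster /jzj/ — the longest permitted-onset suffix is /j/; onset = /j/, preceding coda = /jz/.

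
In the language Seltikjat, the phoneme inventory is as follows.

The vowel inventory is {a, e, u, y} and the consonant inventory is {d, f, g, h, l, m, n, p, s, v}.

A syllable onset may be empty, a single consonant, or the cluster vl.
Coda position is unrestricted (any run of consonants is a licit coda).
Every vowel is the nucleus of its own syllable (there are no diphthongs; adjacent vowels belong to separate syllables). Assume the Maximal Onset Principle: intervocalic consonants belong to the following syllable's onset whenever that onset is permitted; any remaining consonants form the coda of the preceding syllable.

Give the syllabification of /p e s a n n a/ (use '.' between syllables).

pe.san.na

Nuclei (vowels): e, a, a → 3 syllables.
/e…a/ gap (V1→V2): just /s/ — single C goes to the following onset.
/a…a/ gap (V2→V3): /nn/; trying suffixes from longest down, /n/ is the first permitted one, so coda /n/ | onset /n/.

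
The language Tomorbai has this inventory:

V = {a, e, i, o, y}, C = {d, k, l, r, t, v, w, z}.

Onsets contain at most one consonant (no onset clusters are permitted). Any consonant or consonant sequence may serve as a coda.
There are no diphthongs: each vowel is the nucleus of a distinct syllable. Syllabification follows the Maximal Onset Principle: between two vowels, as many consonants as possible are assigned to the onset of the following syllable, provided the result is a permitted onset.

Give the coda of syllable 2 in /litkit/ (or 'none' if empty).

The vowels are i, i — 2 nuclei, so 2 syllables.
σ1/σ2 boundary: /tk/ splits as /t/ + /k/ (/k/ is the longest suffix that is a licit onset).
So the parse is lit.kit.
Syllable 2 is /kit/: onset /k/, nucleus /i/, coda /t/.

t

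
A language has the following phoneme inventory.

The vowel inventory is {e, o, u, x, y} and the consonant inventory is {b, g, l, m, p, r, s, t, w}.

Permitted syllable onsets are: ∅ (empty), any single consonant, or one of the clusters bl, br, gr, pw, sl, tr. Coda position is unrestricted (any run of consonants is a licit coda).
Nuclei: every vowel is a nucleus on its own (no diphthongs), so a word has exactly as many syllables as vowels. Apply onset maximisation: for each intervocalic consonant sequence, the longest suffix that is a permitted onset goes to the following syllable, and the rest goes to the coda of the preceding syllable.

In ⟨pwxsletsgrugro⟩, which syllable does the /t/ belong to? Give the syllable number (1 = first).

2

The vowels are x, e, u, o — 4 nuclei, so 4 syllables.
/x…e/ gap (V1→V2): /sl/ — entire cluster is a permitted onset → onset /sl/, coda ∅.
/e…u/ gap (V2→V3): /tsgr/ splits as /ts/ + /gr/ (/gr/ is the longest suffix that is a licit onset).
/u…o/ gap (V3→V4): /gr/ — entire cluster is a permitted onset → onset /gr/, coda ∅.
Putting it together: pwx.slets.gru.gro.
The /t/ is in the coda of syllable 2 (/slets/).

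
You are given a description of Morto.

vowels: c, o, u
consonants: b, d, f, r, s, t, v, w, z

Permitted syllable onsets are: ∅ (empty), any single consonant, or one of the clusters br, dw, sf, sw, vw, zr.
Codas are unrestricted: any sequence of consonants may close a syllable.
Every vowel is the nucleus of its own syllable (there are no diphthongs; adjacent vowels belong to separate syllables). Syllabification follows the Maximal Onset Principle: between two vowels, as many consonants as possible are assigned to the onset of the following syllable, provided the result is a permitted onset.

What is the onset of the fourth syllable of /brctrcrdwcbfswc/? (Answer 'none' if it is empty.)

sw

Nuclei (vowels): c, c, c, c → 4 syllables.
/c…c/ gap (V1→V2): cluster /tr/ — the longest permitted-onset suffix is /r/; onset = /r/, preceding coda = /t/.
/c…c/ gap (V2→V3): /rdw/ — longest licit onset from the right is /dw/, leaving /r/ as coda.
/c…c/ gap (V3→V4): cluster /bfsw/ — the longest permitted-onset suffix is /sw/; onset = /sw/, preceding coda = /bf/.
Syllabification: brct.rcr.dwcbf.swc.
Syllable 4 is /swc/: onset /sw/, nucleus /c/, coda ∅.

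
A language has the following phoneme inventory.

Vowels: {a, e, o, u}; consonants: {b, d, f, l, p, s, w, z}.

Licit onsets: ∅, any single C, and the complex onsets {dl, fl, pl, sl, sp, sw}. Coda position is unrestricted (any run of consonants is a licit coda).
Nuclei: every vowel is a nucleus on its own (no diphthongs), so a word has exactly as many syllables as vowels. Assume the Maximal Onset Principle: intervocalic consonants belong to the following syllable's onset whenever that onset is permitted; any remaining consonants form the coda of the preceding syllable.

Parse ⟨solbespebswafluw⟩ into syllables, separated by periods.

Vowels present: o, e, e, a, u; each is a nucleus, giving 5 syllables.
V1 /o/ – V2 /e/: /lb/; trying suffixes from longest down, /b/ is the first permitted one, so coda /l/ | onset /b/.
V2 /e/ – V3 /e/: /sp/ is a licit onset in full, so it all attaches to the next syllable.
V3 /e/ – V4 /a/: /bsw/ splits as /b/ + /sw/ (/sw/ is the longest suffix that is a licit onset).
V4 /a/ – V5 /u/: /fl/ is a licit onset in full, so it all attaches to the next syllable.

sol.be.speb.swa.fluw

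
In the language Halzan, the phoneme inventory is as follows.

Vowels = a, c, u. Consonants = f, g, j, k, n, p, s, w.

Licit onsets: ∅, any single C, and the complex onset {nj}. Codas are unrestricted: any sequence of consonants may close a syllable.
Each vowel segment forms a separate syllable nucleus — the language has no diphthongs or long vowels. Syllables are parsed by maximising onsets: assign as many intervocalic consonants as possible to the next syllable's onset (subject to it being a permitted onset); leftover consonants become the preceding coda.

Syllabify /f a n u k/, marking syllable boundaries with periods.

Nuclei (vowels): a, u → 2 syllables.
V1 /a/ – V2 /u/: /n/ → onset of the next syllable (single consonants are always licit onsets).

fa.nuk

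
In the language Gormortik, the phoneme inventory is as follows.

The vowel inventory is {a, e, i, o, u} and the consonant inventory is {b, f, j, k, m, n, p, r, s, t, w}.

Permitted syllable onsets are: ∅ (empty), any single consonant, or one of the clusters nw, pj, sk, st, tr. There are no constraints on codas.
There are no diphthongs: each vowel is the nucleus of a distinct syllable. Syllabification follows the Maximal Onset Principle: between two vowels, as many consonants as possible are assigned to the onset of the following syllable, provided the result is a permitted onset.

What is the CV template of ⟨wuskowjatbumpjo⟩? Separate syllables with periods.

CV.CCVC.CVC.CVC.CCV

Vowels present: u, o, a, u, o; each is a nucleus, giving 5 syllables.
/u…o/ gap (V1→V2): cluster /sk/ — /sk/ is itself a permitted onset, so the whole cluster goes right; preceding coda = ∅.
/o…a/ gap (V2→V3): /wj/; trying suffixes from longest down, /j/ is the first permitted one, so coda /w/ | onset /j/.
/a…u/ gap (V3→V4): /tb/ — longest licit onset from the right is /b/, leaving /t/ as coda.
/u…o/ gap (V4→V5): /mpj/; trying suffixes from longest down, /pj/ is the first permitted one, so coda /m/ | onset /pj/.
Syllabification: wu.skow.jat.bum.pjo.
Mapping each syllable to C/V: /wu/ → CV, /skow/ → CCVC, /jat/ → CVC, /bum/ → CVC, /pjo/ → CCV.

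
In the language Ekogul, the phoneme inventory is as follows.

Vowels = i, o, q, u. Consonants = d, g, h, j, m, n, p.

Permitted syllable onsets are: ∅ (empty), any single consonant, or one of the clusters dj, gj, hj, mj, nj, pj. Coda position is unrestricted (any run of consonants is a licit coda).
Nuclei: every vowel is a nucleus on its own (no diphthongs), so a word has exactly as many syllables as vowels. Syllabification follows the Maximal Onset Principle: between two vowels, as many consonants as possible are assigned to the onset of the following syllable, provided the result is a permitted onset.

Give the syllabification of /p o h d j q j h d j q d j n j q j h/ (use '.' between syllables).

poh.djqjh.djqdj.njqjh

Nuclei (vowels): o, q, q, q → 4 syllables.
V1 /o/ – V2 /q/: /hdj/; trying suffixes from longest down, /dj/ is the first permitted one, so coda /h/ | onset /dj/.
V2 /q/ – V3 /q/: /jhdj/; trying suffixes from longest down, /dj/ is the first permitted one, so coda /jh/ | onset /dj/.
V3 /q/ – V4 /q/: /djnj/ — longest licit onset from the right is /nj/, leaving /dj/ as coda.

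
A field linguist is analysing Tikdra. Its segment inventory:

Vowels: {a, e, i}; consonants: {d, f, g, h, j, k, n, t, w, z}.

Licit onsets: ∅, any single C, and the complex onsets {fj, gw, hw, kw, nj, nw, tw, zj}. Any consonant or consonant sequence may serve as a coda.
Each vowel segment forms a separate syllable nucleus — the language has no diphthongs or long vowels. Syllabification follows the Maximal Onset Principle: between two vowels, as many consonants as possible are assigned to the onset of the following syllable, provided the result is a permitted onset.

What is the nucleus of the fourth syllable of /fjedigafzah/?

Nuclei (vowels): e, i, a, a → 4 syllables.
The fourth nucleus (vowel 4 from the left) is /a/.

a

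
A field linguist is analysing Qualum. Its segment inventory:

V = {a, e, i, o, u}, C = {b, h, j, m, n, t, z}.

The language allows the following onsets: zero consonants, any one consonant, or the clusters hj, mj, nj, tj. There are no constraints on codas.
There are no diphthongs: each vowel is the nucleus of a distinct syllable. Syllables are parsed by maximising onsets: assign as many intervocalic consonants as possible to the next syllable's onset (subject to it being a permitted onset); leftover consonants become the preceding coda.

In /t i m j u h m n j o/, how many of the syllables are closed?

Vowels present: i, u, o; each is a nucleus, giving 3 syllables.
Between /i/ (V1) and /u/ (V2): /mj/ is a licit onset in full, so it all attaches to the next syllable.
Between /u/ (V2) and /o/ (V3): /hmnj/; trying suffixes from longest down, /nj/ is the first permitted one, so coda /hm/ | onset /nj/.
Syllabification: ti.mjuhm.njo.
Classifying each syllable: /ti/ (open), /mjuhm/ (closed), /njo/ (open).
Closed syllables: 1.

1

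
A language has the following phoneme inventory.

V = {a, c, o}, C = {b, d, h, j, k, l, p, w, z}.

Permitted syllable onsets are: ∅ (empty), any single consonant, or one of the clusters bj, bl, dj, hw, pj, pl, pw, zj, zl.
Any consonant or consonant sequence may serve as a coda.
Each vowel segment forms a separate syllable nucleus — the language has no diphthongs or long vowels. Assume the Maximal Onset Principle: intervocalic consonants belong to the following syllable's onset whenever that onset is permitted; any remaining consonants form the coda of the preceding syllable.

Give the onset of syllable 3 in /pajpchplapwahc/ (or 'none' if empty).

pl

Vowels present: a, c, a, a, c; each is a nucleus, giving 5 syllables.
V1 /a/ – V2 /c/: /jp/ splits as /j/ + /p/ (/p/ is the longest suffix that is a licit onset).
V2 /c/ – V3 /a/: /hpl/ — longest licit onset from the right is /pl/, leaving /h/ as coda.
V3 /a/ – V4 /a/: /pw/ — entire cluster is a permitted onset → onset /pw/, coda ∅.
V4 /a/ – V5 /c/: /h/ → onset of the next syllable (single consonants are always licit onsets).
Putting it together: paj.pch.pla.pwa.hc.
Syllable 3 is /pla/: onset /pl/, nucleus /a/, coda ∅.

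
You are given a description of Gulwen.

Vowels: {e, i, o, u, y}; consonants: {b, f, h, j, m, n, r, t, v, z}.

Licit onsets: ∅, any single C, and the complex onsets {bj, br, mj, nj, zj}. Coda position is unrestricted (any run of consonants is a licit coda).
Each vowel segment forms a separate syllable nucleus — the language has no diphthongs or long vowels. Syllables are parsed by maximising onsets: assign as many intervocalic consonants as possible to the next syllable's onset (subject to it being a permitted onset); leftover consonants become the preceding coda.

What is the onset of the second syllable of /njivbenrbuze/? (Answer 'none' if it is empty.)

Nuclei (vowels): i, e, u, e → 4 syllables.
/i…e/ gap (V1→V2): /vb/ splits as /v/ + /b/ (/b/ is the longest suffix that is a licit onset).
/e…u/ gap (V2→V3): /nrb/ splits as /nr/ + /b/ (/b/ is the longest suffix that is a licit onset).
/u…e/ gap (V3→V4): /z/ is a single consonant, so it becomes the next onset.
So the parse is njiv.benr.bu.ze.
Syllable 2 is /benr/: onset /b/, nucleus /e/, coda /nr/.

b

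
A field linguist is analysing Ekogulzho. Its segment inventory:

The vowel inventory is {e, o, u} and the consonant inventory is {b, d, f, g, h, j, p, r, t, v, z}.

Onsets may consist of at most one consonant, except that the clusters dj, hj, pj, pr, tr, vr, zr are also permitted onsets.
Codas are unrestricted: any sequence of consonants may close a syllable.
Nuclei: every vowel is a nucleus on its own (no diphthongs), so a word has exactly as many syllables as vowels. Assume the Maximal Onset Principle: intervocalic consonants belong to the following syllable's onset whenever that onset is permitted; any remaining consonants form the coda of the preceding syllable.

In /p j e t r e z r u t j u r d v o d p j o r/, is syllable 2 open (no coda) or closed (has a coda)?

open

The vowels are e, e, u, u, o, o — 6 nuclei, so 6 syllables.
σ1/σ2 boundary: cluster /tr/ — /tr/ is itself a permitted onset, so the whole cluster goes right; preceding coda = ∅.
σ2/σ3 boundary: /zr/ is a licit onset in full, so it all attaches to the next syllable.
σ3/σ4 boundary: /tj/ splits as /t/ + /j/ (/j/ is the longest suffix that is a licit onset).
σ4/σ5 boundary: /rdv/; trying suffixes from longest down, /v/ is the first permitted one, so coda /rd/ | onset /v/.
σ5/σ6 boundary: /dpj/ — longest licit onset from the right is /pj/, leaving /d/ as coda.
Result: pje.tre.zrut.jurd.vod.pjor.
Syllable 2 is /tre/; it ends in its nucleus with no coda, so it is open.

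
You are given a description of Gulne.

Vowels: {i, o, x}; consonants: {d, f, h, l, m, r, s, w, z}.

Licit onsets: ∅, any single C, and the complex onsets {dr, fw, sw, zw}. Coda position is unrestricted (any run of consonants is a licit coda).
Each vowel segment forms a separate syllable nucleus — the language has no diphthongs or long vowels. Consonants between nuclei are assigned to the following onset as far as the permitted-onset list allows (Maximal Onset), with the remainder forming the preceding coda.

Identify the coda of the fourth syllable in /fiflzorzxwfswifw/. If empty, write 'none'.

Vowels present: i, o, x, i; each is a nucleus, giving 4 syllables.
σ1/σ2 boundary: /flz/; trying suffixes from longest down, /z/ is the first permitted one, so coda /fl/ | onset /z/.
σ2/σ3 boundary: /rz/; trying suffixes from longest down, /z/ is the first permitted one, so coda /r/ | onset /z/.
σ3/σ4 boundary: /wfsw/ — longest licit onset from the right is /sw/, leaving /wf/ as coda.
Result: fifl.zor.zxwf.swifw.
Syllable 4 is /swifw/: onset /sw/, nucleus /i/, coda /fw/.

fw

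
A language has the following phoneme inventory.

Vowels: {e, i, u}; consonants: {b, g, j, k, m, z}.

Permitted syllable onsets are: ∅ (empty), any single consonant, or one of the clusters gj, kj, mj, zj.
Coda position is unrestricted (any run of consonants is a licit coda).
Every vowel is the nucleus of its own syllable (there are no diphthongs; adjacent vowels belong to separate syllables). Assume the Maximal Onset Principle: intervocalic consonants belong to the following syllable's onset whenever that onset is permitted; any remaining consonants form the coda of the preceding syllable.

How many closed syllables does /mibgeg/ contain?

Nuclei (vowels): i, e → 2 syllables.
Between /i/ (V1) and /e/ (V2): cluster /bg/ — the longest permitted-onset suffix is /g/; onset = /g/, preceding coda = /b/.
Result: mib.geg.
Classifying each syllable: /mib/ (closed), /geg/ (closed).
Closed syllables: 2.

2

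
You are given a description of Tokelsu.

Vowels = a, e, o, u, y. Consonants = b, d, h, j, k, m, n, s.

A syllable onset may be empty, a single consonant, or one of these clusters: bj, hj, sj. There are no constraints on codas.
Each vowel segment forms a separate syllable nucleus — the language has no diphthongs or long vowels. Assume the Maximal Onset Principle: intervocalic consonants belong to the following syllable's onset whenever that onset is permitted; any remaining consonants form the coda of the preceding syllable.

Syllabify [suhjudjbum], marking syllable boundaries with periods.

su.hjudj.bum

Vowels present: u, u, u; each is a nucleus, giving 3 syllables.
σ1/σ2 boundary: /hj/ — entire cluster is a permitted onset → onset /hj/, coda ∅.
σ2/σ3 boundary: cluster /djb/ — the longest permitted-onset suffix is /b/; onset = /b/, preceding coda = /dj/.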